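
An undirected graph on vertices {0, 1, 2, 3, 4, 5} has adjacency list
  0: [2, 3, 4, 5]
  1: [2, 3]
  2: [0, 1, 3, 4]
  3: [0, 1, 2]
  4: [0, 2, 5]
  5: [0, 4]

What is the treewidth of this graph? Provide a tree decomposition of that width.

Each bag holds 3 vertices, so the decomposition has width 2, which upper-bounds the treewidth. Conversely, {0, 2, 3} is a clique of size 3, and the vertices of any clique must share a bag in every tree decomposition; so some bag has ≥ 3 vertices and tw(G) ≥ 2. Therefore the treewidth is 2.

Treewidth 2.
One such decomposition:
Bags: B1 = {0, 2, 4}  B2 = {0, 2, 3}  B3 = {1, 2, 3}  B4 = {0, 4, 5}
Tree: B1–B2, B2–B3, B1–B4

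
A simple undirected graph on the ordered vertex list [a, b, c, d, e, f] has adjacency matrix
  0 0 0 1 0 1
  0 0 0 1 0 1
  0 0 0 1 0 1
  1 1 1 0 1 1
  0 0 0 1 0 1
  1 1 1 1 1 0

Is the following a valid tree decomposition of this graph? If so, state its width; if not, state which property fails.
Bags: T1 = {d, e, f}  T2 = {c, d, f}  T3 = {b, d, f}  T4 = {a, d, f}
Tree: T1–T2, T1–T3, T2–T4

Yes; width 2.

Every vertex of G appears in some bag (union = {a, b, c, d, e, f}); every edge is covered by a bag; and for each vertex v the set of bags containing v is connected in the bag tree. The decomposition is therefore valid. The largest bag has 3 vertices, so the width is 2.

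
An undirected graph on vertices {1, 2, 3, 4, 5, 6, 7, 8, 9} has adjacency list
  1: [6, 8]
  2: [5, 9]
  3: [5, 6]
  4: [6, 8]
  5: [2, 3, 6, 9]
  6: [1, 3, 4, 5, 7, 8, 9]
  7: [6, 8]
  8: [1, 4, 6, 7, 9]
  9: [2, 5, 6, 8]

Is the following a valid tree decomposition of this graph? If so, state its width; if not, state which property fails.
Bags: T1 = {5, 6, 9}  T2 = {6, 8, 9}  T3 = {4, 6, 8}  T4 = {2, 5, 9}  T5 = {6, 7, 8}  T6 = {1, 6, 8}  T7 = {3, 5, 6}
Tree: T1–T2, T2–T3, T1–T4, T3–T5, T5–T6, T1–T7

Every vertex of G appears in some bag (union = {1, 2, 3, 4, 5, 6, 7, 8, 9}); every edge is covered by a bag; and for each vertex v the set of bags containing v is connected in the bag tree. The decomposition is therefore valid. The largest bag has 3 vertices, so the width is 2.

Yes; width 2.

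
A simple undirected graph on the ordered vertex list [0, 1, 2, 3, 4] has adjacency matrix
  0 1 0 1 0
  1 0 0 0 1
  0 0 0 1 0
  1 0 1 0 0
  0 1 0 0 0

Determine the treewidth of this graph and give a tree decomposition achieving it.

Each bag holds 2 vertices, so the decomposition has width 1, which upper-bounds the treewidth. Since G has at least one edge (e.g. 2–3), it is not an edgeless graph, so tw(G) ≥ 1. The upper and lower bounds meet at 1, so that is the treewidth.

Treewidth 1.
One optimal decomposition is:
Bags: B1 = {2, 3}  B2 = {0, 3}  B3 = {0, 1}  B4 = {1, 4}
Tree: B1–B2, B2–B3, B3–B4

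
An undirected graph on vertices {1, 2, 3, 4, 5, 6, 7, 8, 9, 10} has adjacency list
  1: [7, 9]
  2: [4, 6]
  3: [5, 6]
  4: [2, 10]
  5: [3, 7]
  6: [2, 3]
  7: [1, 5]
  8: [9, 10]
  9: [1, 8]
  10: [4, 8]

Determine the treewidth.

A width-2 tree decomposition is:
Bags: B1 = {2, 3, 6}  B2 = {2, 3, 5}  B3 = {2, 5, 7}  B4 = {1, 2, 7}  B5 = {1, 2, 9}  B6 = {2, 8, 9}  B7 = {2, 8, 10}  B8 = {2, 4, 10}
Tree: B1–B2, B2–B3, B3–B4, B4–B5, B5–B6, B6–B7, B7–B8
Each bag holds 3 vertices, so the decomposition has width 2, which upper-bounds the treewidth. Since 2–6–3–5–7–1–9–8–10–4–2 is a cycle in G, G is not acyclic. Forests are exactly the graphs of treewidth ≤ 1, so tw(G) ≥ 2. Hence tw(G) = 2 exactly.

2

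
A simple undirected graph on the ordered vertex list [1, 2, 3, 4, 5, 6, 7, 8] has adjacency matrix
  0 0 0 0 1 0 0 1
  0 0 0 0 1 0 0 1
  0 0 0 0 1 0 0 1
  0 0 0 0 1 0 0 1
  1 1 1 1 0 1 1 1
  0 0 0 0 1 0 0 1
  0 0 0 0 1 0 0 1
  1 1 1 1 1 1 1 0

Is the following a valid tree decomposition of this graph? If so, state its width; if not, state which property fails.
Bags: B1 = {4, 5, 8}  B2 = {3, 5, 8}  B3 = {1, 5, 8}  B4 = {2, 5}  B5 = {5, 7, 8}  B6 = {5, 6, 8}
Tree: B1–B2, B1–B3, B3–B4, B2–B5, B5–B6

A tree decomposition must satisfy three properties: every vertex lies in some bag; for every edge, both endpoints lie together in some bag; and for every vertex, the bags containing it form a connected subtree. Here edge (8,2) lies in no bag, so the decomposition is invalid.

No — edge (8,2) lies in no bag.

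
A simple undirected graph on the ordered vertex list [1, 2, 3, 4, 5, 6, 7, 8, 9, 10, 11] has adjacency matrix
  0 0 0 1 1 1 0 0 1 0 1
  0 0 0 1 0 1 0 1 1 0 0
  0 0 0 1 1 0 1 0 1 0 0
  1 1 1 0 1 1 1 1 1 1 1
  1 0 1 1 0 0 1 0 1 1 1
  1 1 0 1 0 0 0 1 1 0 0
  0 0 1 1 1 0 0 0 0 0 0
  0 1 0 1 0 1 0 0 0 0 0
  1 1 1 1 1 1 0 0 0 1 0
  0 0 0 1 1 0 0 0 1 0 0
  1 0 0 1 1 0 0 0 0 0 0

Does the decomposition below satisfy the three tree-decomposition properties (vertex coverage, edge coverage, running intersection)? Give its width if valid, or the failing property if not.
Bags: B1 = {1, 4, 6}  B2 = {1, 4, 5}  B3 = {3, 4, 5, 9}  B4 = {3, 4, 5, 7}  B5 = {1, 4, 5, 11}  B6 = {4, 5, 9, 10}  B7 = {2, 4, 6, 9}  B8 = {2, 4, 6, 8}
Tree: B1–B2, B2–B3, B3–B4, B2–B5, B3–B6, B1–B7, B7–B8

A tree decomposition must satisfy three properties: every vertex lies in some bag; for every edge, both endpoints lie together in some bag; and for every vertex, the bags containing it form a connected subtree. Here edge (9,1) lies in no bag, so the decomposition is invalid.

No — edge (9,1) lies in no bag.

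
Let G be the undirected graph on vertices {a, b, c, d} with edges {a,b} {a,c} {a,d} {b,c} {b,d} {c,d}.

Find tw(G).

A width-3 tree decomposition is:
Bags: B1 = {a, b, c, d}
Tree: (single bag)
With just one bag of size 4, the width is 4 − 1 = 3, so tw(G) ≤ 3. For the lower bound, the 4 vertices {a, b, c, d} are pairwise adjacent, and any tree decomposition puts a clique entirely inside one bag — forcing width ≥ 3. Combining the bounds, tw(G) = 3.

3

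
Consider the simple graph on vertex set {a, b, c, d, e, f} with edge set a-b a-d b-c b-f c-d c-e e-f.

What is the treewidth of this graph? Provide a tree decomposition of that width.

Treewidth 2.
One such decomposition:
Bags: B1 = {a, b, d}  B2 = {b, c, d}  B3 = {b, c, f}  B4 = {c, e, f}
Tree: B1–B2, B2–B3, B3–B4

Every bag has size at most 3, so the width is 3 − 1 = 2 and tw(G) ≤ 2. For the lower bound, G contains the cycle a–d–c–b–a, so G is not a forest; only forests have treewidth ≤ 1, hence tw(G) ≥ 2. Therefore the treewidth is 2.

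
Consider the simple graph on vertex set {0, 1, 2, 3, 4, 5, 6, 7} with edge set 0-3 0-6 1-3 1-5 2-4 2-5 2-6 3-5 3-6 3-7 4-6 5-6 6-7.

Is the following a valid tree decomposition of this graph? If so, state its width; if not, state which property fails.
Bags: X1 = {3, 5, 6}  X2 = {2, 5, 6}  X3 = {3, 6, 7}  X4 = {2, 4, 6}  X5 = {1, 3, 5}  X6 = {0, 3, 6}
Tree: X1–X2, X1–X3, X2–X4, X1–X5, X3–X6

Yes; width 2.

Checking the three conditions: (i) the bags cover all of {0, 1, 2, 3, 4, 5, 6, 7}; (ii) for each edge, some bag contains both endpoints; (iii) the bags containing any fixed vertex form a subtree. All hold, so the decomposition is valid with width 3 − 1 = 2.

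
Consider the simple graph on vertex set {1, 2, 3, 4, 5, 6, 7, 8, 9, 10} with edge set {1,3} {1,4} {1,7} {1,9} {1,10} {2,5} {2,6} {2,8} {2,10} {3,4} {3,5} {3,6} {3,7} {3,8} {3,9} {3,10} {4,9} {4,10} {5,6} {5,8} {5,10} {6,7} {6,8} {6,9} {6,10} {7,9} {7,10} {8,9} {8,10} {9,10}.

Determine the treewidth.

4

A width-4 tree decomposition is:
Bags: B1 = {3, 6, 7, 9, 10}  B2 = {3, 6, 8, 9, 10}  B3 = {3, 5, 6, 8, 10}  B4 = {2, 5, 6, 8, 10}  B5 = {1, 3, 7, 9, 10}  B6 = {1, 3, 4, 9, 10}
Tree: B1–B2, B2–B3, B3–B4, B1–B5, B5–B6
Each bag holds 5 vertices, so the decomposition has width 4, which upper-bounds the treewidth. On the other hand G contains the 5-clique {2, 5, 6, 8, 10}. A clique must lie in a single bag of any decomposition, so no decomposition can have width below 4. Hence tw(G) = 4 exactly.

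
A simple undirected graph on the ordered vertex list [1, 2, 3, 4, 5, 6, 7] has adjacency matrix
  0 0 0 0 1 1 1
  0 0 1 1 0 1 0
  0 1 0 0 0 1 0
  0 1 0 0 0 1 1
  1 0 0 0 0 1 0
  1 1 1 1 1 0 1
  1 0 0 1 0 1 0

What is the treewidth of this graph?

A width-2 tree decomposition is:
Bags: B1 = {1, 6, 7}  B2 = {4, 6, 7}  B3 = {2, 4, 6}  B4 = {2, 3, 6}  B5 = {1, 5, 6}
Tree: B1–B2, B2–B3, B3–B4, B1–B5
Each bag holds 3 vertices, so the decomposition has width 2, which upper-bounds the treewidth. Conversely, {1, 5, 6} is a clique of size 3, and the vertices of any clique must share a bag in every tree decomposition; so some bag has ≥ 3 vertices and tw(G) ≥ 2. Hence tw(G) = 2 exactly.

2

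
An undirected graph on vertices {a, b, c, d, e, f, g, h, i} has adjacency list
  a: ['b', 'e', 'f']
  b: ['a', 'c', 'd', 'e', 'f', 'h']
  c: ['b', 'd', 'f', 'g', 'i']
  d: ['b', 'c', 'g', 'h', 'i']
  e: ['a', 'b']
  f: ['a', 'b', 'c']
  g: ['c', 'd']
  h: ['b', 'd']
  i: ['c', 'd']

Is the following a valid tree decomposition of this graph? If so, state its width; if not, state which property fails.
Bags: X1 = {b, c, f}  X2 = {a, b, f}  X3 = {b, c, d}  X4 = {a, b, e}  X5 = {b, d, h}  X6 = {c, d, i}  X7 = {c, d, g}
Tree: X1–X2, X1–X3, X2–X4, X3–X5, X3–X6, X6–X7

Checking the three conditions: (i) the bags cover all of {a, b, c, d, e, f, g, h, i}; (ii) for each edge, some bag contains both endpoints; (iii) the bags containing any fixed vertex form a subtree. All hold, so the decomposition is valid with width 3 − 1 = 2.

Yes; width 2.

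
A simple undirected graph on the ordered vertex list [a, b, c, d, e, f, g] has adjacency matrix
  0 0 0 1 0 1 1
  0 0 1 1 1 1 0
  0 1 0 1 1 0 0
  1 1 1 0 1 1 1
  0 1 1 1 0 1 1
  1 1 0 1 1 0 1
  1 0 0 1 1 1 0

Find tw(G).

A width-3 tree decomposition is:
Bags: B1 = {b, d, e, f}  B2 = {d, e, f, g}  B3 = {b, c, d, e}  B4 = {a, d, f, g}
Tree: B1–B2, B1–B3, B2–B4
The largest bag has 4 vertices, giving width 3; this decomposition certifies tw(G) ≤ 3. Conversely, {b, c, d, e} is a clique of size 4, and the vertices of any clique must share a bag in every tree decomposition; so some bag has ≥ 4 vertices and tw(G) ≥ 3. Therefore the treewidth is 3.

3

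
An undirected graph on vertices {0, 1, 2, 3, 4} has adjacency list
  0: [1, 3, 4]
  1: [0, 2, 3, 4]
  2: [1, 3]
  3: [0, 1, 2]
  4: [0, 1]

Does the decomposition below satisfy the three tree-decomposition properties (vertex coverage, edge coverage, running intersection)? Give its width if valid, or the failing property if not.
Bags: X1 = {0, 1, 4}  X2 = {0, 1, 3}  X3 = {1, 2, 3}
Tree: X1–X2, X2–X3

Yes; width 2.

Checking the three conditions: (i) the bags cover all of {0, 1, 2, 3, 4}; (ii) for each edge, some bag contains both endpoints; (iii) the bags containing any fixed vertex form a subtree. All hold, so the decomposition is valid with width 3 − 1 = 2.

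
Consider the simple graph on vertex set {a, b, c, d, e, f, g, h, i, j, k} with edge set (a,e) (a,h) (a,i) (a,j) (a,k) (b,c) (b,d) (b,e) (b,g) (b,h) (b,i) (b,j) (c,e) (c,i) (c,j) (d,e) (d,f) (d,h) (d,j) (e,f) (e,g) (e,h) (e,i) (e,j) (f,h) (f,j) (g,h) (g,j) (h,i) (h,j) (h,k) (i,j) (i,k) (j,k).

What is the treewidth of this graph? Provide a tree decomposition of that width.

Every bag has size at most 5, so the width is 5 − 1 = 4 and tw(G) ≤ 4. Conversely, {a, e, h, i, j} is a clique of size 5, and the vertices of any clique must share a bag in every tree decomposition; so some bag has ≥ 5 vertices and tw(G) ≥ 4. The upper and lower bounds meet at 4, so that is the treewidth.

Treewidth 4.
One such decomposition:
Bags: B1 = {b, e, h, i, j}  B2 = {a, e, h, i, j}  B3 = {b, c, e, i, j}  B4 = {a, h, i, j, k}  B5 = {b, d, e, h, j}  B6 = {b, e, g, h, j}  B7 = {d, e, f, h, j}
Tree: B1–B2, B1–B3, B2–B4, B1–B5, B5–B6, B5–B7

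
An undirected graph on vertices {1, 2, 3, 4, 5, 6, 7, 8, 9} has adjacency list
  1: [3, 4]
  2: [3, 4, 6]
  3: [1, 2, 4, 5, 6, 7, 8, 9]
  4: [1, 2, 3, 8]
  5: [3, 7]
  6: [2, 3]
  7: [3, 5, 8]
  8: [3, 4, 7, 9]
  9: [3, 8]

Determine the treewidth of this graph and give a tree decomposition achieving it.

Each bag holds 3 vertices, so the decomposition has width 2, which upper-bounds the treewidth. On the other hand G contains the 3-clique {3, 4, 8}. A clique must lie in a single bag of any decomposition, so no decomposition can have width below 2. Hence tw(G) = 2 exactly.

Treewidth 2.
One such decomposition:
Bags: B1 = {3, 8, 9}  B2 = {3, 4, 8}  B3 = {2, 3, 4}  B4 = {3, 7, 8}  B5 = {2, 3, 6}  B6 = {1, 3, 4}  B7 = {3, 5, 7}
Tree: B1–B2, B2–B3, B2–B4, B3–B5, B2–B6, B4–B7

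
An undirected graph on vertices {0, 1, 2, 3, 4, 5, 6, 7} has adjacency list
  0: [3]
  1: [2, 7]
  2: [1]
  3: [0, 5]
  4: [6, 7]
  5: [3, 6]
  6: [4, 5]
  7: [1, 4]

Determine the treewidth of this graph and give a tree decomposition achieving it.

Treewidth 1.
One optimal decomposition is:
Bags: B1 = {0, 3}  B2 = {3, 5}  B3 = {5, 6}  B4 = {4, 6}  B5 = {4, 7}  B6 = {1, 7}  B7 = {1, 2}
Tree: B1–B2, B2–B3, B3–B4, B4–B5, B5–B6, B6–B7

Every bag has size at most 2, so the width is 2 − 1 = 1 and tw(G) ≤ 1. G has an edge, so its treewidth is at least 1. The upper and lower bounds meet at 1, so that is the treewidth.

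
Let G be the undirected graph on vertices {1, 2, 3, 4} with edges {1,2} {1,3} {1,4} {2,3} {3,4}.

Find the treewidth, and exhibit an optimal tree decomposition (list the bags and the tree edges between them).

Each bag holds 3 vertices, so the decomposition has width 2, which upper-bounds the treewidth. For the lower bound, the 3 vertices {1, 2, 3} are pairwise adjacent, and any tree decomposition puts a clique entirely inside one bag — forcing width ≥ 2. Therefore the treewidth is 2.

Treewidth 2.
One optimal decomposition is:
Bags: B1 = {1, 3, 4}  B2 = {1, 2, 3}
Tree: B1–B2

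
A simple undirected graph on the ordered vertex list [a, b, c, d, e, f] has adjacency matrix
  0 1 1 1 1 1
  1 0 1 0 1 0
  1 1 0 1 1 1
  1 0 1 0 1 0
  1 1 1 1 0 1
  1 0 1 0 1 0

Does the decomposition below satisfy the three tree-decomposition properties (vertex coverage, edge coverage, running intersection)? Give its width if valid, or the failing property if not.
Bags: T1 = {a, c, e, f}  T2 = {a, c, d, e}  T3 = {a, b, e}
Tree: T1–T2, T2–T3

No — edge (c,b) lies in no bag.

A tree decomposition must satisfy three properties: every vertex lies in some bag; for every edge, both endpoints lie together in some bag; and for every vertex, the bags containing it form a connected subtree. Here edge (c,b) lies in no bag, so the decomposition is invalid.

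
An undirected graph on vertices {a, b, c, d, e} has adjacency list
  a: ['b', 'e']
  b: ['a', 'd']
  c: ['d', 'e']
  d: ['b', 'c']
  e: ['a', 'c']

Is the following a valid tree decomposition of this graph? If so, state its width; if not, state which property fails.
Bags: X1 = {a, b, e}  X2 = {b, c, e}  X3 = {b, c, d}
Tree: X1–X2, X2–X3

Every vertex of G appears in some bag (union = {a, b, c, d, e}); every edge is covered by a bag; and for each vertex v the set of bags containing v is connected in the bag tree. The decomposition is therefore valid. The largest bag has 3 vertices, so the width is 2.

Yes; width 2.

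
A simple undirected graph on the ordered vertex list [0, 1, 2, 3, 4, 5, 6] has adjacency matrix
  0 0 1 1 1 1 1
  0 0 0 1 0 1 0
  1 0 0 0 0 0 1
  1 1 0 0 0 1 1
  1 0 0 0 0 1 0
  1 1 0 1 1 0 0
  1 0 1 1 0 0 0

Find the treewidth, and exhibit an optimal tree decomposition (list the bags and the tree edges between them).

The largest bag has 3 vertices, giving width 2; this decomposition certifies tw(G) ≤ 2. Conversely, {0, 2, 6} is a clique of size 3, and the vertices of any clique must share a bag in every tree decomposition; so some bag has ≥ 3 vertices and tw(G) ≥ 2. Hence tw(G) = 2 exactly.

Treewidth 2.
Bags: B1 = {0, 3, 5}  B2 = {0, 3, 6}  B3 = {1, 3, 5}  B4 = {0, 4, 5}  B5 = {0, 2, 6}
Tree: B1–B2, B1–B3, B1–B4, B2–B5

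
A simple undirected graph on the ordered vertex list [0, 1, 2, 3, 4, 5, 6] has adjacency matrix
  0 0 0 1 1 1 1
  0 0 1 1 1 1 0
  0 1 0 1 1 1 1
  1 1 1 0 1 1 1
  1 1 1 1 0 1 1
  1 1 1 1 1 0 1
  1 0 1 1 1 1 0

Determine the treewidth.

A width-4 tree decomposition is:
Bags: B1 = {0, 3, 4, 5, 6}  B2 = {2, 3, 4, 5, 6}  B3 = {1, 2, 3, 4, 5}
Tree: B1–B2, B2–B3
Each bag holds 5 vertices, so the decomposition has width 4, which upper-bounds the treewidth. On the other hand G contains the 5-clique {0, 3, 4, 5, 6}. A clique must lie in a single bag of any decomposition, so no decomposition can have width below 4. The upper and lower bounds meet at 4, so that is the treewidth.

4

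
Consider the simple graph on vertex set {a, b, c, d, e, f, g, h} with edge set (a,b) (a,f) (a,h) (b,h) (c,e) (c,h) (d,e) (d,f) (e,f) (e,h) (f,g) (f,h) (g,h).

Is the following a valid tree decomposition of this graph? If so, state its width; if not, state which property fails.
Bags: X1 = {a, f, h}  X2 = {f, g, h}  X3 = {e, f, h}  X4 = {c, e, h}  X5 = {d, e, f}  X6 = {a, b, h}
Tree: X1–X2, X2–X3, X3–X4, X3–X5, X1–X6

Yes; width 2.

Vertex coverage: the bags together contain {a, b, c, d, e, f, g, h}, the full vertex set. Edge coverage: each edge of G has both endpoints in at least one bag. Running intersection: for every vertex, the bags containing it form a connected subtree. All three properties hold, so this is a valid tree decomposition of width max|bag| − 1 = 2, and hence tw(G) ≤ 2.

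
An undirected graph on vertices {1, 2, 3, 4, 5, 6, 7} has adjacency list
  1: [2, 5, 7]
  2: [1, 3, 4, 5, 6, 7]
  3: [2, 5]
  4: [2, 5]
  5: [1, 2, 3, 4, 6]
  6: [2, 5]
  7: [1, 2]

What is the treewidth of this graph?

2

A width-2 tree decomposition is:
Bags: B1 = {2, 3, 5}  B2 = {1, 2, 5}  B3 = {2, 4, 5}  B4 = {2, 5, 6}  B5 = {1, 2, 7}
Tree: B1–B2, B1–B3, B3–B4, B2–B5
Each bag holds 3 vertices, so the decomposition has width 2, which upper-bounds the treewidth. Conversely, {1, 2, 5} is a clique of size 3, and the vertices of any clique must share a bag in every tree decomposition; so some bag has ≥ 3 vertices and tw(G) ≥ 2. The upper and lower bounds meet at 2, so that is the treewidth.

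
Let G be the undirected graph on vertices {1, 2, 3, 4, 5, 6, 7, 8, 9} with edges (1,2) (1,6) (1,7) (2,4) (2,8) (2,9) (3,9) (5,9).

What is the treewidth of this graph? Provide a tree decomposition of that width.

Every bag has size at most 2, so the width is 2 − 1 = 1 and tw(G) ≤ 1. Any graph with an edge has treewidth ≥ 1, and G has the edge 1–2. Therefore the treewidth is 1.

Treewidth 1.
One such decomposition:
Bags: B1 = {1, 2}  B2 = {1, 6}  B3 = {1, 7}  B4 = {2, 4}  B5 = {2, 9}  B6 = {2, 8}  B7 = {5, 9}  B8 = {3, 9}
Tree: B1–B2, B2–B3, B1–B4, B1–B5, B1–B6, B5–B7, B7–B8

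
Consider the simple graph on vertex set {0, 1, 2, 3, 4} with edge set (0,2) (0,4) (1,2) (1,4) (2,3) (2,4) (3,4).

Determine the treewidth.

2

A width-2 tree decomposition is:
Bags: B1 = {0, 2, 4}  B2 = {2, 3, 4}  B3 = {1, 2, 4}
Tree: B1–B2, B1–B3
Each bag holds 3 vertices, so the decomposition has width 2, which upper-bounds the treewidth. For the lower bound, the 3 vertices {0, 2, 4} are pairwise adjacent, and any tree decomposition puts a clique entirely inside one bag — forcing width ≥ 2. The upper and lower bounds meet at 2, so that is the treewidth.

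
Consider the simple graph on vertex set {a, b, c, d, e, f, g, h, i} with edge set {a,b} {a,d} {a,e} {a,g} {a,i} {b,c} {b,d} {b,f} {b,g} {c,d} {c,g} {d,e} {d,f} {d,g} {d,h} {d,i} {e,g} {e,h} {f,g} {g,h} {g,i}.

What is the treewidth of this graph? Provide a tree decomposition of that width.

Treewidth 3.
Bags: B1 = {a, b, d, g}  B2 = {a, d, e, g}  B3 = {a, d, g, i}  B4 = {b, d, f, g}  B5 = {d, e, g, h}  B6 = {b, c, d, g}
Tree: B1–B2, B2–B3, B1–B4, B2–B5, B4–B6

Every bag has size at most 4, so the width is 4 − 1 = 3 and tw(G) ≤ 3. For the lower bound, the 4 vertices {d, e, g, h} are pairwise adjacent, and any tree decomposition puts a clique entirely inside one bag — forcing width ≥ 3. The upper and lower bounds meet at 3, so that is the treewidth.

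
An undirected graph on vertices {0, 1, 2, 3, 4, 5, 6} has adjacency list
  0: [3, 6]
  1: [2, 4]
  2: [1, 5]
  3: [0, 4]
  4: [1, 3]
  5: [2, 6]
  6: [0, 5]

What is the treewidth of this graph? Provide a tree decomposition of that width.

Treewidth 2.
Bags: B1 = {0, 3, 6}  B2 = {3, 4, 6}  B3 = {1, 4, 6}  B4 = {1, 2, 6}  B5 = {2, 5, 6}
Tree: B1–B2, B2–B3, B3–B4, B4–B5

Each bag holds 3 vertices, so the decomposition has width 2, which upper-bounds the treewidth. Since 6–0–3–4–1–2–5–6 is a cycle in G, G is not acyclic. Forests are exactly the graphs of treewidth ≤ 1, so tw(G) ≥ 2. Combining the bounds, tw(G) = 2.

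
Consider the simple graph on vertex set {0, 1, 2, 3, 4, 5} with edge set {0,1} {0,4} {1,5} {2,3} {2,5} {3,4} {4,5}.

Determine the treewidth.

A width-2 tree decomposition is:
Bags: B1 = {2, 3, 5}  B2 = {3, 4, 5}  B3 = {1, 4, 5}  B4 = {0, 1, 4}
Tree: B1–B2, B2–B3, B3–B4
Every bag has size at most 3, so the width is 3 − 1 = 2 and tw(G) ≤ 2. For the lower bound, G contains the cycle 2–3–4–5–2, so G is not a forest; only forests have treewidth ≤ 1, hence tw(G) ≥ 2. The upper and lower bounds meet at 2, so that is the treewidth.

2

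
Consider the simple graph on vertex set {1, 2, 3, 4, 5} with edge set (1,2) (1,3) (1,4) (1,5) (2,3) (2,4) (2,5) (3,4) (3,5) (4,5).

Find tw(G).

A width-4 tree decomposition is:
Bags: B1 = {1, 2, 3, 4, 5}
Tree: (single bag)
With just one bag of size 5, the width is 5 − 1 = 4, so tw(G) ≤ 4. For the lower bound, the 5 vertices {1, 2, 3, 4, 5} are pairwise adjacent, and any tree decomposition puts a clique entirely inside one bag — forcing width ≥ 4. Combining the bounds, tw(G) = 4.

4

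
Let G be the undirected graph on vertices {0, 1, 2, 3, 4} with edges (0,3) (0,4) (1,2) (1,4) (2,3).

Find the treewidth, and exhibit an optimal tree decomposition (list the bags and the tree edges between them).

Every bag has size at most 3, so the width is 3 − 1 = 2 and tw(G) ≤ 2. The edges 3–0–4–1–2–3 form a cycle, so G is not a tree and its treewidth is at least 2. The upper and lower bounds meet at 2, so that is the treewidth.

Treewidth 2.
One optimal decomposition is:
Bags: B1 = {0, 3, 4}  B2 = {1, 3, 4}  B3 = {1, 2, 3}
Tree: B1–B2, B2–B3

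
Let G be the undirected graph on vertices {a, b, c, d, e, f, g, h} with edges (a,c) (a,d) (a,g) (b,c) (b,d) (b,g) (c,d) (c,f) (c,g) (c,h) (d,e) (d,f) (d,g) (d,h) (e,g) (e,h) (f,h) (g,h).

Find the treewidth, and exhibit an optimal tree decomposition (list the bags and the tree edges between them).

The largest bag has 4 vertices, giving width 3; this decomposition certifies tw(G) ≤ 3. For the lower bound, the 4 vertices {d, e, g, h} are pairwise adjacent, and any tree decomposition puts a clique entirely inside one bag — forcing width ≥ 3. The upper and lower bounds meet at 3, so that is the treewidth.

Treewidth 3.
One such decomposition:
Bags: B1 = {c, d, g, h}  B2 = {a, c, d, g}  B3 = {d, e, g, h}  B4 = {b, c, d, g}  B5 = {c, d, f, h}
Tree: B1–B2, B1–B3, B1–B4, B1–B5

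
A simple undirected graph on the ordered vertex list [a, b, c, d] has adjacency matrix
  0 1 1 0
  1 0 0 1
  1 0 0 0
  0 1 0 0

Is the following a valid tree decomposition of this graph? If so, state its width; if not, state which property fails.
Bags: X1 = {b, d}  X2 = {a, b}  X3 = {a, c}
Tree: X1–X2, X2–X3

Vertex coverage: the bags together contain {a, b, c, d}, the full vertex set. Edge coverage: each edge of G has both endpoints in at least one bag. Running intersection: for every vertex, the bags containing it form a connected subtree. All three properties hold, so this is a valid tree decomposition of width max|bag| − 1 = 1, and hence tw(G) ≤ 1.

Yes; width 1.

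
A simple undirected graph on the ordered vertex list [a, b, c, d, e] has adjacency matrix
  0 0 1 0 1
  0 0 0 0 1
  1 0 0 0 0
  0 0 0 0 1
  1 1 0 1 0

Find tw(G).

A width-1 tree decomposition is:
Bags: B1 = {a, e}  B2 = {b, e}  B3 = {a, c}  B4 = {d, e}
Tree: B1–B2, B1–B3, B1–B4
Every bag has size at most 2, so the width is 2 − 1 = 1 and tw(G) ≤ 1. Since G has at least one edge (e.g. e–a), it is not an edgeless graph, so tw(G) ≥ 1. Therefore the treewidth is 1.

1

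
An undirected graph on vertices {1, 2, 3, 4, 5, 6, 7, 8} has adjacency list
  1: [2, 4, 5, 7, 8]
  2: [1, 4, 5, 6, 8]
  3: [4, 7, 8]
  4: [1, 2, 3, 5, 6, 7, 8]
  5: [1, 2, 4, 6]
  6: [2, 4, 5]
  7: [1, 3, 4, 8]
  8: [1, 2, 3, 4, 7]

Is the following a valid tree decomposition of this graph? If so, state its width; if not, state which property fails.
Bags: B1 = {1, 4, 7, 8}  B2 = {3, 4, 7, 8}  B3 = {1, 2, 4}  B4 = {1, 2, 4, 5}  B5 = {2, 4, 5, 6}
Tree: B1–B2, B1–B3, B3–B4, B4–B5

A tree decomposition must satisfy three properties: every vertex lies in some bag; for every edge, both endpoints lie together in some bag; and for every vertex, the bags containing it form a connected subtree. Here edge (8,2) lies in no bag, so the decomposition is invalid.

No — edge (8,2) lies in no bag.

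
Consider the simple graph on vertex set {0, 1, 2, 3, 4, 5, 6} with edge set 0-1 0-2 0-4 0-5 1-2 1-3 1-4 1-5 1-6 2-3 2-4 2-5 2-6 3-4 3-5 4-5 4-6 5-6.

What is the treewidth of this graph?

A width-4 tree decomposition is:
Bags: B1 = {1, 2, 3, 4, 5}  B2 = {0, 1, 2, 4, 5}  B3 = {1, 2, 4, 5, 6}
Tree: B1–B2, B1–B3
Each bag holds 5 vertices, so the decomposition has width 4, which upper-bounds the treewidth. Conversely, {0, 1, 2, 4, 5} is a clique of size 5, and the vertices of any clique must share a bag in every tree decomposition; so some bag has ≥ 5 vertices and tw(G) ≥ 4. Combining the bounds, tw(G) = 4.

4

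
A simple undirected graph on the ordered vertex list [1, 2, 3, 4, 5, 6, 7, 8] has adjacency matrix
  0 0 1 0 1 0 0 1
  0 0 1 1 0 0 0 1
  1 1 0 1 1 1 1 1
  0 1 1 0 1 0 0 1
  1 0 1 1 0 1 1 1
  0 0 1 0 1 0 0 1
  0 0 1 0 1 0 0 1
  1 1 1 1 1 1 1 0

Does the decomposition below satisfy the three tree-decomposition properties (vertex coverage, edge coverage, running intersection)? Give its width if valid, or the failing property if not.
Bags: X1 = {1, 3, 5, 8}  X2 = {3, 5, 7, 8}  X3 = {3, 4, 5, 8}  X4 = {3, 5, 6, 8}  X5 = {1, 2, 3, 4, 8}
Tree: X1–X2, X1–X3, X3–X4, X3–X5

No — bags containing vertex 1 are not connected in the tree.

A tree decomposition must satisfy three properties: every vertex lies in some bag; for every edge, both endpoints lie together in some bag; and for every vertex, the bags containing it form a connected subtree. Here bags containing vertex 1 are not connected in the tree, so the decomposition is invalid.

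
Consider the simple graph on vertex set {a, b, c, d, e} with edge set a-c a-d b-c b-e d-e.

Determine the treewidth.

2

A width-2 tree decomposition is:
Bags: B1 = {a, b, c}  B2 = {a, b, e}  B3 = {a, d, e}
Tree: B1–B2, B2–B3
Every bag has size at most 3, so the width is 3 − 1 = 2 and tw(G) ≤ 2. For the lower bound, G contains the cycle a–c–b–e–d–a, so G is not a forest; only forests have treewidth ≤ 1, hence tw(G) ≥ 2. Hence tw(G) = 2 exactly.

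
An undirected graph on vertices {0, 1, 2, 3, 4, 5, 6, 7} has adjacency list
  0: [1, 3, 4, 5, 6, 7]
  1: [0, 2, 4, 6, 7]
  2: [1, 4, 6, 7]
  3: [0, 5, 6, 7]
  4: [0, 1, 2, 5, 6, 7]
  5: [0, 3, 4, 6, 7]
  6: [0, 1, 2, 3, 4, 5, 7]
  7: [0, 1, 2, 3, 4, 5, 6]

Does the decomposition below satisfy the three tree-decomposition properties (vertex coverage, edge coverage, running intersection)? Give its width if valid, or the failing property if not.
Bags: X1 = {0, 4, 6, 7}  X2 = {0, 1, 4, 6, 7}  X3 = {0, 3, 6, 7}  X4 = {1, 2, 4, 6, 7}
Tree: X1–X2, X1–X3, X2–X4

A tree decomposition must satisfy three properties: every vertex lies in some bag; for every edge, both endpoints lie together in some bag; and for every vertex, the bags containing it form a connected subtree. Here vertex 5 appears in no bag, so the decomposition is invalid.

No — vertex 5 appears in no bag.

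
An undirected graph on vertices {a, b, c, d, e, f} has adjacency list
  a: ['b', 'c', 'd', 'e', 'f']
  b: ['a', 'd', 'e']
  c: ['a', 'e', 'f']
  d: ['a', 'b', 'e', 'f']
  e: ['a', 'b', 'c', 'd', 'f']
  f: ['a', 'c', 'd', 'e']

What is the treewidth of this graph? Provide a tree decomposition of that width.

Each bag holds 4 vertices, so the decomposition has width 3, which upper-bounds the treewidth. On the other hand G contains the 4-clique {a, d, e, f}. A clique must lie in a single bag of any decomposition, so no decomposition can have width below 3. The upper and lower bounds meet at 3, so that is the treewidth.

Treewidth 3.
One optimal decomposition is:
Bags: B1 = {a, b, d, e}  B2 = {a, d, e, f}  B3 = {a, c, e, f}
Tree: B1–B2, B2–B3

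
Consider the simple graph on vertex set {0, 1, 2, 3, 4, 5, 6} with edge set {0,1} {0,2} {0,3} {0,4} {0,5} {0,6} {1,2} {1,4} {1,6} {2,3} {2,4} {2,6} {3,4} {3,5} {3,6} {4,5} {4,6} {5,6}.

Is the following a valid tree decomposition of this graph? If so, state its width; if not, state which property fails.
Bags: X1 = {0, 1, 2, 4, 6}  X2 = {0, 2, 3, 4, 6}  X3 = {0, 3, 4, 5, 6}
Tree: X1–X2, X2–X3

Yes; width 4.

Checking the three conditions: (i) the bags cover all of {0, 1, 2, 3, 4, 5, 6}; (ii) for each edge, some bag contains both endpoints; (iii) the bags containing any fixed vertex form a subtree. All hold, so the decomposition is valid with width 5 − 1 = 4.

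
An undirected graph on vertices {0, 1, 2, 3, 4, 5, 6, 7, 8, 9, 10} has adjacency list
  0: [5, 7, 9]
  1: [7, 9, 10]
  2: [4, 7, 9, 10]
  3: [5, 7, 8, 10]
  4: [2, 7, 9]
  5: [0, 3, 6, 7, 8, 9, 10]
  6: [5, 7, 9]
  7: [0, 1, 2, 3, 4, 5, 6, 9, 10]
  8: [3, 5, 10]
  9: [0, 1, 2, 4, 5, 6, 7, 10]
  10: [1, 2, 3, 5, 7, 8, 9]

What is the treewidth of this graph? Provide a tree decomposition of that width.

Every bag has size at most 4, so the width is 4 − 1 = 3 and tw(G) ≤ 3. On the other hand G contains the 4-clique {3, 5, 8, 10}. A clique must lie in a single bag of any decomposition, so no decomposition can have width below 3. Therefore the treewidth is 3.

Treewidth 3.
One such decomposition:
Bags: B1 = {1, 7, 9, 10}  B2 = {5, 7, 9, 10}  B3 = {3, 5, 7, 10}  B4 = {3, 5, 8, 10}  B5 = {2, 7, 9, 10}  B6 = {2, 4, 7, 9}  B7 = {5, 6, 7, 9}  B8 = {0, 5, 7, 9}
Tree: B1–B2, B2–B3, B3–B4, B2–B5, B5–B6, B2–B7, B7–B8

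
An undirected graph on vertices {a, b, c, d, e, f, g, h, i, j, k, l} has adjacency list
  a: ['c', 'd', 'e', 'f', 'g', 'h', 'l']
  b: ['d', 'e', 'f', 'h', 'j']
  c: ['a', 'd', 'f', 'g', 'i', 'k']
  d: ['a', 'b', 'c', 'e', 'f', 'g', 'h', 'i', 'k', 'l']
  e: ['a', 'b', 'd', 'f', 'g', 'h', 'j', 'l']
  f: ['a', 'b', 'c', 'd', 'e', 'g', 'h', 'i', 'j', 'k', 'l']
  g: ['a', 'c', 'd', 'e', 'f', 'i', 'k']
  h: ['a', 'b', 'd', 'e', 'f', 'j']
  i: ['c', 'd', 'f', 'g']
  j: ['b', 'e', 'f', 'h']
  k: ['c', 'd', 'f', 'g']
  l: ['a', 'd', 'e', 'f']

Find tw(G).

A width-4 tree decomposition is:
Bags: B1 = {a, d, e, f, g}  B2 = {a, c, d, f, g}  B3 = {a, d, e, f, h}  B4 = {a, d, e, f, l}  B5 = {b, d, e, f, h}  B6 = {c, d, f, g, k}  B7 = {c, d, f, g, i}  B8 = {b, e, f, h, j}
Tree: B1–B2, B1–B3, B1–B4, B3–B5, B2–B6, B2–B7, B5–B8
Each bag holds 5 vertices, so the decomposition has width 4, which upper-bounds the treewidth. Conversely, {a, d, e, f, g} is a clique of size 5, and the vertices of any clique must share a bag in every tree decomposition; so some bag has ≥ 5 vertices and tw(G) ≥ 4. Therefore the treewidth is 4.

4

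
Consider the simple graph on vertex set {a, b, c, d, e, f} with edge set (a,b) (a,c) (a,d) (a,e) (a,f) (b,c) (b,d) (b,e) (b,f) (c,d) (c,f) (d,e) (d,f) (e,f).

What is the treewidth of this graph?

A width-4 tree decomposition is:
Bags: B1 = {a, b, d, e, f}  B2 = {a, b, c, d, f}
Tree: B1–B2
Each bag holds 5 vertices, so the decomposition has width 4, which upper-bounds the treewidth. On the other hand G contains the 5-clique {a, b, d, e, f}. A clique must lie in a single bag of any decomposition, so no decomposition can have width below 4. Combining the bounds, tw(G) = 4.

4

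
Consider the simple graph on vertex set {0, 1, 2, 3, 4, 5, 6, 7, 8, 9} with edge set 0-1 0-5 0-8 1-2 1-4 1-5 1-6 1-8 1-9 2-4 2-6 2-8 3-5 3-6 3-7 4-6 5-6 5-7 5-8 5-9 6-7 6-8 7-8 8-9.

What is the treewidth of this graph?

A width-3 tree decomposition is:
Bags: B1 = {1, 5, 6, 8}  B2 = {0, 1, 5, 8}  B3 = {5, 6, 7, 8}  B4 = {1, 5, 8, 9}  B5 = {1, 2, 6, 8}  B6 = {1, 2, 4, 6}  B7 = {3, 5, 6, 7}
Tree: B1–B2, B1–B3, B2–B4, B1–B5, B5–B6, B3–B7
Each bag holds 4 vertices, so the decomposition has width 3, which upper-bounds the treewidth. Conversely, {1, 2, 6, 8} is a clique of size 4, and the vertices of any clique must share a bag in every tree decomposition; so some bag has ≥ 4 vertices and tw(G) ≥ 3. Hence tw(G) = 3 exactly.

3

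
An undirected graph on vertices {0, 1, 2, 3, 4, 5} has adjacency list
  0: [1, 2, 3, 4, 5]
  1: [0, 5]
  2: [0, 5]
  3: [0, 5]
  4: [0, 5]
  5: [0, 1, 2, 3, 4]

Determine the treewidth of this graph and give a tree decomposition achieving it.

Each bag holds 3 vertices, so the decomposition has width 2, which upper-bounds the treewidth. On the other hand G contains the 3-clique {0, 1, 5}. A clique must lie in a single bag of any decomposition, so no decomposition can have width below 2. The upper and lower bounds meet at 2, so that is the treewidth.

Treewidth 2.
One optimal decomposition is:
Bags: B1 = {0, 4, 5}  B2 = {0, 2, 5}  B3 = {0, 3, 5}  B4 = {0, 1, 5}
Tree: B1–B2, B1–B3, B1–B4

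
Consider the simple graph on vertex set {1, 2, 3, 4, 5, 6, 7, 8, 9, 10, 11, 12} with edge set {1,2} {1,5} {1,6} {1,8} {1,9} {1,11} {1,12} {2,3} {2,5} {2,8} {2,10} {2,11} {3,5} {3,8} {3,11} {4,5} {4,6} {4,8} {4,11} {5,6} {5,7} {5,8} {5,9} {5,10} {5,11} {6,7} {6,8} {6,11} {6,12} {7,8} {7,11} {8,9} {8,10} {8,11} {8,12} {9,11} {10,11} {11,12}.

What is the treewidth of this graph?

A width-4 tree decomposition is:
Bags: B1 = {1, 5, 6, 8, 11}  B2 = {1, 6, 8, 11, 12}  B3 = {1, 2, 5, 8, 11}  B4 = {5, 6, 7, 8, 11}  B5 = {4, 5, 6, 8, 11}  B6 = {2, 3, 5, 8, 11}  B7 = {1, 5, 8, 9, 11}  B8 = {2, 5, 8, 10, 11}
Tree: B1–B2, B1–B3, B1–B4, B4–B5, B3–B6, B1–B7, B3–B8
The largest bag has 5 vertices, giving width 4; this decomposition certifies tw(G) ≤ 4. Conversely, {1, 6, 8, 11, 12} is a clique of size 5, and the vertices of any clique must share a bag in every tree decomposition; so some bag has ≥ 5 vertices and tw(G) ≥ 4. Therefore the treewidth is 4.

4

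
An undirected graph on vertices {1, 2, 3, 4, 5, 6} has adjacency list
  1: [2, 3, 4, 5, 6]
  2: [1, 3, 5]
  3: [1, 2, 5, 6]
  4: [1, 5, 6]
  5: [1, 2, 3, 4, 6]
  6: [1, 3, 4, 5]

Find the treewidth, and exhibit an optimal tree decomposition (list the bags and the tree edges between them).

Treewidth 3.
One such decomposition:
Bags: B1 = {1, 2, 3, 5}  B2 = {1, 3, 5, 6}  B3 = {1, 4, 5, 6}
Tree: B1–B2, B2–B3

Each bag holds 4 vertices, so the decomposition has width 3, which upper-bounds the treewidth. For the lower bound, the 4 vertices {1, 2, 3, 5} are pairwise adjacent, and any tree decomposition puts a clique entirely inside one bag — forcing width ≥ 3. Hence tw(G) = 3 exactly.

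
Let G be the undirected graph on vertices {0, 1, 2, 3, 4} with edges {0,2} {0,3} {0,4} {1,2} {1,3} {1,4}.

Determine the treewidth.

2

A width-2 tree decomposition is:
Bags: B1 = {0, 1, 3}  B2 = {0, 1, 2}  B3 = {0, 1, 4}
Tree: B1–B2, B2–B3
Each bag holds 3 vertices, so the decomposition has width 2, which upper-bounds the treewidth. For the lower bound, G contains the cycle 1–3–0–2–1, so G is not a forest; only forests have treewidth ≤ 1, hence tw(G) ≥ 2. Therefore the treewidth is 2.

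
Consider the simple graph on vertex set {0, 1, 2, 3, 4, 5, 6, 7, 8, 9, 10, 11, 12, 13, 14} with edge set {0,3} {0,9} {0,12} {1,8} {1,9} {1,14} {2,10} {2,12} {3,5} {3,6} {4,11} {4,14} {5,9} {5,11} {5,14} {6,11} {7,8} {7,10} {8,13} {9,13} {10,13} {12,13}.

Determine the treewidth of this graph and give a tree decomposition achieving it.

Treewidth 3.
One such decomposition:
Bags: B1 = {2, 7, 8, 10}  B2 = {2, 8, 10, 13}  B3 = {2, 8, 12, 13}  B4 = {1, 8, 12, 13}  B5 = {1, 9, 12, 13}  B6 = {0, 1, 9, 12}  B7 = {0, 1, 9, 14}  B8 = {0, 5, 9, 14}  B9 = {0, 3, 5, 14}  B10 = {3, 4, 5, 14}  B11 = {3, 4, 5, 11}  B12 = {3, 4, 6, 11}
Tree: B1–B2, B2–B3, B3–B4, B4–B5, B5–B6, B6–B7, B7–B8, B8–B9, B9–B10, B10–B11, B11–B12

Every bag has size at most 4, so the width is 4 − 1 = 3 and tw(G) ≤ 3. For the lower bound: the 4 vertex sets {2,7,10}, {8}, {13}, {0,1,9,12} are disjoint, each induces a connected subgraph, and every pair is joined by at least one edge of G. Contracting each set to a single vertex therefore yields K_{4} as a minor, and since treewidth is minor-monotone, tw(G) ≥ tw(K_{4}) = 3. Therefore the treewidth is 3.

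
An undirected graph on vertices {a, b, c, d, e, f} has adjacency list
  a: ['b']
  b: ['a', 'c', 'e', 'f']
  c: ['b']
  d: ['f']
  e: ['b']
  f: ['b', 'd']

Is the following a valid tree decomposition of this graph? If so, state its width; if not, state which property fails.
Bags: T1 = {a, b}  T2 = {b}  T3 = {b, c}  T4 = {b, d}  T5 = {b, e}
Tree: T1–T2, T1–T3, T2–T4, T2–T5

No — vertex f appears in no bag.

A tree decomposition must satisfy three properties: every vertex lies in some bag; for every edge, both endpoints lie together in some bag; and for every vertex, the bags containing it form a connected subtree. Here vertex f appears in no bag, so the decomposition is invalid.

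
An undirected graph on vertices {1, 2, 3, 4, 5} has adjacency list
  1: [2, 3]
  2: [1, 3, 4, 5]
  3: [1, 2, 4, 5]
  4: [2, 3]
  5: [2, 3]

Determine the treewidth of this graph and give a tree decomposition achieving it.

Treewidth 2.
Bags: B1 = {2, 3, 4}  B2 = {2, 3, 5}  B3 = {1, 2, 3}
Tree: B1–B2, B2–B3

Each bag holds 3 vertices, so the decomposition has width 2, which upper-bounds the treewidth. Conversely, {1, 2, 3} is a clique of size 3, and the vertices of any clique must share a bag in every tree decomposition; so some bag has ≥ 3 vertices and tw(G) ≥ 2. Therefore the treewidth is 2.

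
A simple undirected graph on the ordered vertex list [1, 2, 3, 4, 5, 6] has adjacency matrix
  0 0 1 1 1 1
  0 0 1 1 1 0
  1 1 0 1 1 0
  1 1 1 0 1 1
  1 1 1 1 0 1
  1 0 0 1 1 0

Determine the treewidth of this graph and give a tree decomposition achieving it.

Every bag has size at most 4, so the width is 4 − 1 = 3 and tw(G) ≤ 3. For the lower bound, the 4 vertices {1, 3, 4, 5} are pairwise adjacent, and any tree decomposition puts a clique entirely inside one bag — forcing width ≥ 3. The upper and lower bounds meet at 3, so that is the treewidth.

Treewidth 3.
One optimal decomposition is:
Bags: B1 = {2, 3, 4, 5}  B2 = {1, 3, 4, 5}  B3 = {1, 4, 5, 6}
Tree: B1–B2, B2–B3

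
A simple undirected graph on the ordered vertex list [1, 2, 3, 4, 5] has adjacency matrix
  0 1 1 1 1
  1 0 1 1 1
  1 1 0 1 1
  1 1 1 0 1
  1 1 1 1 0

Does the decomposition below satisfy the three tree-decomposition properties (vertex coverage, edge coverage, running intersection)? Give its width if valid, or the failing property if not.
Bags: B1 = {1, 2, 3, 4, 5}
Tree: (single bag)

Yes; width 4.

Every vertex of G appears in some bag (union = {1, 2, 3, 4, 5}); every edge is covered by a bag; and for each vertex v the set of bags containing v is connected in the bag tree. The decomposition is therefore valid. The largest bag has 5 vertices, so the width is 4.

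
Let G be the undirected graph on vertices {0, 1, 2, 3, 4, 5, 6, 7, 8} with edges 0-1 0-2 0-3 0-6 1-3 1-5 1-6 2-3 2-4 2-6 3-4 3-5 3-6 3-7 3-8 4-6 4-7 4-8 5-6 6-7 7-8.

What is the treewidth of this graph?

3

A width-3 tree decomposition is:
Bags: B1 = {3, 4, 6, 7}  B2 = {2, 3, 4, 6}  B3 = {0, 2, 3, 6}  B4 = {0, 1, 3, 6}  B5 = {1, 3, 5, 6}  B6 = {3, 4, 7, 8}
Tree: B1–B2, B2–B3, B3–B4, B4–B5, B1–B6
Each bag holds 4 vertices, so the decomposition has width 3, which upper-bounds the treewidth. For the lower bound, the 4 vertices {3, 4, 7, 8} are pairwise adjacent, and any tree decomposition puts a clique entirely inside one bag — forcing width ≥ 3. Combining the bounds, tw(G) = 3.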